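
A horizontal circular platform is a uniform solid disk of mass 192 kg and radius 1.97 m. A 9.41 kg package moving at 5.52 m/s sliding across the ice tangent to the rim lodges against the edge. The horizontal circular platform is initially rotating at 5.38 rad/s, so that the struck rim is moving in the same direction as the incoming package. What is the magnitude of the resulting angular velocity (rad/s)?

|ω_f| ≈ 5.15 rad/s

About the central axle the impulsive forces during the collision are internal, so angular momentum about that axis is conserved.
I_p = ½(192)(1.97)² = 372.6 kg·m². Taking the sense of the package's angular momentum as positive, L_{package} = m v R = (9.41)(5.52)(1.97) = 102.3 kg·m²/s.
L_i = +I_p ω_p + m v R = +(372.6)(5.38) + 102.3 = 2107 kg·m²/s.
After sticking, I_f = I_p + m R² = 372.6 + (9.41)(1.97)² = 409.1 kg·m².
ω_f = L_i / I_f = 2107 / 409.1 = 5.150 rad/s.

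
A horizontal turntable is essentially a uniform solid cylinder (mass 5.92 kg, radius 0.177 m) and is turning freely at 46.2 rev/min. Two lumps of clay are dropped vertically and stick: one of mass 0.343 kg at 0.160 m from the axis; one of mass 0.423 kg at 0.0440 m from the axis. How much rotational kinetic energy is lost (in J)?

energy lost ≈ 0.102 J

No external torque acts about the axis; L_before = L_after.
I_p = ½(5.92)(0.177)² = 0.09273 kg·m².
Added inertia Σmr² = (0.343)(0.160)² + (0.423)(0.0440)² = 0.009600 kg·m²; I_f = 0.09273 + 0.009600 = 0.1023 kg·m².
ω_f = I_p ω_i / I_f = (0.09273)(46.2) / 0.1023 = 41.87 rpm.
KE_i = ½(0.09273)(4.838 rad/s)² = 1.085 J; KE_f = ½(0.1023)(4.384)² = 0.9835 J.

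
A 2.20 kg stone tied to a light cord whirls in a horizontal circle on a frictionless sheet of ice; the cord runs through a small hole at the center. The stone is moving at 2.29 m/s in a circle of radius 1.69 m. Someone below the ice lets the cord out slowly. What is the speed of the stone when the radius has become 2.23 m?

v₂ ≈ 1.74 m/s

Central (radial) force ⇒ zero torque about the center ⇒ m v r is constant.
v₂ = v₁ r₁ / r₂ = (2.29)(1.69) / (2.23) = 1.735 m/s.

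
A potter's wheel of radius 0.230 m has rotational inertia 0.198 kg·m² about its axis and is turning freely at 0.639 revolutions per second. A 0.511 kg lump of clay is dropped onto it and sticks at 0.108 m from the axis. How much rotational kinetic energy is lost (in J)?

The added mass arrives with no angular momentum about the axis, and any external torque about the axis is negligible, so the system's angular momentum is conserved.
Added inertia Σmr² = (0.511)(0.108)² = 0.005960 kg·m²; I_f = 0.1980 + 0.005960 = 0.2040 kg·m².
ω_f = I_p ω_i / I_f = (0.1980)(0.639) / 0.2040 = 0.6203 rev/s.
KE_i = ½(0.1980)(4.015 rad/s)² = 1.596 J; KE_f = ½(0.2040)(3.898)² = 1.549 J.

energy lost ≈ 0.0466 J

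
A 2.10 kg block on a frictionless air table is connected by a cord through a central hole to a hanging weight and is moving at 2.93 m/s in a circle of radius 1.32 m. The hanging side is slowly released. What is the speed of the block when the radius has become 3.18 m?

v₂ ≈ 1.22 m/s

The only horizontal force on the mass is along the cord (radial), so it exerts no torque about the hole and angular momentum m v r is conserved.
v₂ = v₁ r₁ / r₂ = (2.93)(1.32) / (3.18) = 1.216 m/s.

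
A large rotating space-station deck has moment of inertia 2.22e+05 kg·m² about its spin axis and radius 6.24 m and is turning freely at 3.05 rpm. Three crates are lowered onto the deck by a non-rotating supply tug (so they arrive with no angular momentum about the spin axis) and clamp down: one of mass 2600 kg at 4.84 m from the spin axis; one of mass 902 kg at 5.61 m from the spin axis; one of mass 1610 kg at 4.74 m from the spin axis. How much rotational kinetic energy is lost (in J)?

The added mass arrives with no angular momentum about the spin axis, and any external torque about the spin axis is negligible, so the system's angular momentum is conserved.
Added inertia Σmr² = (2600)(4.84)² + (902)(5.61)² + (1610)(4.74)² = 1.255e+05 kg·m²; I_f = 2.220e+05 + 1.255e+05 = 3.475e+05 kg·m².
ω_f = I_p ω_i / I_f = (2.220e+05)(3.05) / 3.475e+05 = 1.949 rpm.
KE_i = ½(2.220e+05)(0.3194 rad/s)² = 11320 J; KE_f = ½(3.475e+05)(0.2041)² = 7235 J.

energy lost ≈ 4090 J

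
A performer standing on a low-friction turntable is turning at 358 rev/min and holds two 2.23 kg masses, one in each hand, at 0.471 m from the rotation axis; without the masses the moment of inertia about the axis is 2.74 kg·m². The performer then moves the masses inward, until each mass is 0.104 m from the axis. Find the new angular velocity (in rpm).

ω₂ ≈ 479 rpm

Angular momentum about the spin axis is conserved since the torque about it is zero.
I₁ = 2.74 + 2(2.23)(0.471)² = 3.729 kg·m²; I₂ = 2.74 + 2(2.23)(0.104)² = 2.788 kg·m².
ω₂ = I₁ω₁ / I₂ = (3.729)(358 rpm) / (2.788) = 478.8 rpm.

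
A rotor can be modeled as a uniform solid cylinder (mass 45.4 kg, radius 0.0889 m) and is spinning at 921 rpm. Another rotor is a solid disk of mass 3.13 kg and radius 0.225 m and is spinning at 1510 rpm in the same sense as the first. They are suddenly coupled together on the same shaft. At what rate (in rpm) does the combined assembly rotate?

No external torque acts about the common axis, so total angular momentum is conserved.
Moments of inertia: I_A = ½(45.4)(0.0889)² = 0.1794 kg·m²; I_B = ½(3.13)(0.225)² = 0.07923 kg·m².
Taking A's sense as positive: L = (0.1794)(921) + (0.07923)(1510) = 284.9 kg·m²·rpm.
Combined I = 0.1794 + 0.07923 = 0.2586 kg·m².
ω_f = L / I = 284.9 / 0.2586 = 1101 rpm.

|ω_f| ≈ 1100 rpm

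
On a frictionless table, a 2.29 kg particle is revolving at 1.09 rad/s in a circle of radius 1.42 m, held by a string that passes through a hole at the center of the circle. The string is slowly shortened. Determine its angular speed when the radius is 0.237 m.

The constraining force is radial, so m r² ω about the center is conserved.
ω₂ = ω₁ (r₁/r₂)² = (1.09)(1.42/0.237)² = 39.13 rad/s.

ω₂ ≈ 39.1 rad/s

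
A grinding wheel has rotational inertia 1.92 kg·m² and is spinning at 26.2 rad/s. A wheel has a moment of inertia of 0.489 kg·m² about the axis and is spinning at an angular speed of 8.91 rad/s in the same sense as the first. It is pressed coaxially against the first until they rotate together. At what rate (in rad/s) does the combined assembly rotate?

|ω_f| ≈ 22.7 rad/s

The coupling torques are internal; angular momentum about the shared axis is conserved.
Taking A's sense as positive: L = (1.920)(26.2) + (0.4890)(8.91) = 54.66 kg·m²·rad/s.
Combined I = 1.920 + 0.4890 = 2.409 kg·m².
ω_f = L / I = 54.66 / 2.409 = 22.69 rad/s.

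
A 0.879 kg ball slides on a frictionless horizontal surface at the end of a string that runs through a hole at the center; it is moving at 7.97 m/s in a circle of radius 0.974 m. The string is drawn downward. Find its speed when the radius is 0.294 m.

The only horizontal force on the mass is along the cord (radial), so it exerts no torque about the hole and angular momentum m v r is conserved.
v₂ = v₁ r₁ / r₂ = (7.97)(0.974) / (0.294) = 26.40 m/s.

v₂ ≈ 26.4 m/s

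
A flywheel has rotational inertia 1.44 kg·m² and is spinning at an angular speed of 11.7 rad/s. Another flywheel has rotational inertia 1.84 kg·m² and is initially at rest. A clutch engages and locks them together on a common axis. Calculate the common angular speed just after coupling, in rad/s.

No external torque acts about the common axis, so total angular momentum is conserved.
Taking A's sense as positive: L = (1.440)(11.7) = 16.85 kg·m²·rad/s.
Combined I = 1.440 + 1.840 = 3.280 kg·m².
ω_f = L / I = 16.85 / 3.280 = 5.137 rad/s.

|ω_f| ≈ 5.14 rad/s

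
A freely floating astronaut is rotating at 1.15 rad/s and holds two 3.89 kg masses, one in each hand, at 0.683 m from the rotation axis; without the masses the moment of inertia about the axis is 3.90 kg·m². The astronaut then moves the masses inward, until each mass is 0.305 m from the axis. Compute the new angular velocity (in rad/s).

ω₂ ≈ 1.87 rad/s

No external torque acts about the spin axis, so angular momentum is conserved.
I₁ = 3.90 + 2(3.89)(0.683)² = 7.529 kg·m²; I₂ = 3.90 + 2(3.89)(0.305)² = 4.624 kg·m².
ω₂ = I₁ω₁ / I₂ = (7.529)(1.15 rad/s) / (4.624) = 1.873 rad/s.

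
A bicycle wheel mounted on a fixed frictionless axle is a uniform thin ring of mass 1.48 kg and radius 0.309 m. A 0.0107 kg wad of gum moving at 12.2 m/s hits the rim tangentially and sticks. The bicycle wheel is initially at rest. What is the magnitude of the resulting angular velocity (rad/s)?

About the axle the impulsive forces during the collision are internal, so angular momentum about that axis is conserved.
I_p = (1.48)(0.309)² = 0.1413 kg·m². Taking the sense of the wad of gum's angular momentum as positive, L_{wad} = m v R = (0.0107)(12.2)(0.309) = 0.04034 kg·m²/s.
L_i = 0 + 0.04034 = 0.04034 kg·m²/s.
After sticking, I_f = I_p + m R² = 0.1413 + (0.0107)(0.309)² = 0.1423 kg·m².
ω_f = L_i / I_f = 0.04034 / 0.1423 = 0.2834 rad/s.

|ω_f| ≈ 0.283 rad/s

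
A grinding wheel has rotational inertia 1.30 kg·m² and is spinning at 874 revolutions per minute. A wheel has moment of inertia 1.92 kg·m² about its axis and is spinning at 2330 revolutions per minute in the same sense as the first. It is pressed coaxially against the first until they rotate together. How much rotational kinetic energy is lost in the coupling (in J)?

No external torque acts about the common axis, so total angular momentum is conserved.
Taking A's sense as positive: L = (1.300)(874) + (1.920)(2330) = 5610 kg·m²·rpm.
Combined I = 1.300 + 1.920 = 3.220 kg·m².
ω_f = L / I = 5610 / 3.220 = 1742 rpm.
KE_i = ½ΣIω² = 62600 J; KE_f = ½(3.220)(182.4)² = 53590 J.

ΔKE lost ≈ 9010 J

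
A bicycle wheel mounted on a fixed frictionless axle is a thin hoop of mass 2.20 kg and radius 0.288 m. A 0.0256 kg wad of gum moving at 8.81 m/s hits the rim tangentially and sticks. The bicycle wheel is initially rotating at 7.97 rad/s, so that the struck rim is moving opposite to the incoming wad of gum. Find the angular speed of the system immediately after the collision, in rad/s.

The axle reaction passes through the axle and exerts no torque about it; angular momentum about the axle is conserved through the impact.
I_p = (2.20)(0.288)² = 0.1825 kg·m². Taking the sense of the wad of gum's angular momentum as positive, L_{wad} = m v R = (0.0256)(8.81)(0.288) = 0.06495 kg·m²/s.
L_i = −I_p ω_p + m v R = −(0.1825)(7.97) + 0.06495 = -1.389 kg·m²/s.
After sticking, I_f = I_p + m R² = 0.1825 + (0.0256)(0.288)² = 0.1846 kg·m².
ω_f = L_i / I_f = -1.389 / 0.1846 = -7.526 rad/s.

|ω_f| ≈ 7.53 rad/s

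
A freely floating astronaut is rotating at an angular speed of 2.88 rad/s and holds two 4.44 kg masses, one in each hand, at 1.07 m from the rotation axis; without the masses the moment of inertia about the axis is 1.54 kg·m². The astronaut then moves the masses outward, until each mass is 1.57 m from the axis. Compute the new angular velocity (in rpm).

Angular momentum about the spin axis is conserved since the torque about it is zero.
I₁ = 1.54 + 2(4.44)(1.07)² = 11.71 kg·m²; I₂ = 1.54 + 2(4.44)(1.57)² = 23.43 kg·m².
ω₂ = I₁ω₁ / I₂ = (11.71)(2.88 rad/s) / (23.43) = 1.439 rad/s = 13.74 rpm.

ω₂ ≈ 13.7 rpm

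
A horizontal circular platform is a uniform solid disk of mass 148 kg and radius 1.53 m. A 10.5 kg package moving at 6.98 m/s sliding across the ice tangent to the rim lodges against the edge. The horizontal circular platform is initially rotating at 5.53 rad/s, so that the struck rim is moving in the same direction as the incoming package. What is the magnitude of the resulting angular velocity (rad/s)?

|ω_f| ≈ 5.41 rad/s

The axle reaction passes through the central axle and exerts no torque about it; angular momentum about the central axle is conserved through the impact.
I_p = ½(148)(1.53)² = 173.2 kg·m². Taking the sense of the package's angular momentum as positive, L_{package} = m v R = (10.5)(6.98)(1.53) = 112.1 kg·m²/s.
L_i = +I_p ω_p + m v R = +(173.2)(5.53) + 112.1 = 1070 kg·m²/s.
After sticking, I_f = I_p + m R² = 173.2 + (10.5)(1.53)² = 197.8 kg·m².
ω_f = L_i / I_f = 1070 / 197.8 = 5.410 rad/s.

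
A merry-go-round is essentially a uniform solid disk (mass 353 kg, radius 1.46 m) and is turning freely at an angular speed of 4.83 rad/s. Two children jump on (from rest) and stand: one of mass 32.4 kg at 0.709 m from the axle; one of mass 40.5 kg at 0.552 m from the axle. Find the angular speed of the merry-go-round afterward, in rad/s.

ω_f ≈ 4.49 rad/s

The added mass arrives with no angular momentum about the axle, and any external torque about the axle is negligible, so the system's angular momentum is conserved.
I_p = ½(353)(1.46)² = 376.2 kg·m².
Added inertia Σmr² = (32.4)(0.709)² + (40.5)(0.552)² = 28.63 kg·m²; I_f = 376.2 + 28.63 = 404.9 kg·m².
ω_f = I_p ω_i / I_f = (376.2)(4.83) / 404.9 = 4.488 rad/s.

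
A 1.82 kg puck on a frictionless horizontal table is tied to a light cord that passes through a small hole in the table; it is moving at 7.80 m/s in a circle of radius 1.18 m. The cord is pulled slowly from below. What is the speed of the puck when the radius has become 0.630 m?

Central (radial) force ⇒ zero torque about the center ⇒ m v r is constant.
v₂ = v₁ r₁ / r₂ = (7.80)(1.18) / (0.630) = 14.61 m/s.

v₂ ≈ 14.6 m/s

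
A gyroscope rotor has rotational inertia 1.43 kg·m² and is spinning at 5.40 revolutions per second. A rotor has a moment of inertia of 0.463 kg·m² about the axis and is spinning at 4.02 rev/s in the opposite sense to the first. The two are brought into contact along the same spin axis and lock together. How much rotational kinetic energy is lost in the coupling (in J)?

ΔKE lost ≈ 613 J

The coupling torques are internal; angular momentum about the shared axis is conserved.
Taking A's sense as positive: L = (1.430)(5.40) − (0.4630)(4.02) = 5.861 kg·m²·rev/s.
Combined I = 1.430 + 0.4630 = 1.893 kg·m².
ω_f = L / I = 5.861 / 1.893 = 3.096 rev/s.
KE_i = ½ΣIω² = 970.8 J; KE_f = ½(1.893)(19.45)² = 358.2 J.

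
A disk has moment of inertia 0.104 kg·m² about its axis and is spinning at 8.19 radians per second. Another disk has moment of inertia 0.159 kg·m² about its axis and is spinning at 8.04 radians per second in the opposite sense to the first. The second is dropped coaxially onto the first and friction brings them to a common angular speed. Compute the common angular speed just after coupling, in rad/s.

|ω_f| ≈ 1.62 rad/s

The coupling torques are internal; angular momentum about the shared axis is conserved.
Taking A's sense as positive: L = (0.1040)(8.19) − (0.1590)(8.04) = -0.4266 kg·m²·rad/s.
Combined I = 0.1040 + 0.1590 = 0.2630 kg·m².
ω_f = L / I = -0.4266 / 0.2630 = -1.622 rad/s.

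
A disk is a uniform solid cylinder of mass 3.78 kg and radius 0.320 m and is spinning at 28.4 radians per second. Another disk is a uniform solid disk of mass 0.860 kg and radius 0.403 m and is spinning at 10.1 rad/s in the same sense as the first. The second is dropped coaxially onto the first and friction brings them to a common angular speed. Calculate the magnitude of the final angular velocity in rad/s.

The coupling torques are internal; angular momentum about the shared axis is conserved.
Moments of inertia: I_A = ½(3.78)(0.320)² = 0.1935 kg·m²; I_B = ½(0.860)(0.403)² = 0.06984 kg·m².
Taking A's sense as positive: L = (0.1935)(28.4) + (0.06984)(10.1) = 6.202 kg·m²·rad/s.
Combined I = 0.1935 + 0.06984 = 0.2634 kg·m².
ω_f = L / I = 6.202 / 0.2634 = 23.55 rad/s.

|ω_f| ≈ 23.5 rad/s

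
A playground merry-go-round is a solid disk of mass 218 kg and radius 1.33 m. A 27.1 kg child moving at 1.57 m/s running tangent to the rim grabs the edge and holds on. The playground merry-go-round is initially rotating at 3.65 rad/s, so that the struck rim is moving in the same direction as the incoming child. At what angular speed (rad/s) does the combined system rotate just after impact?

The axle reaction passes through the axle and exerts no torque about it; angular momentum about the axle is conserved through the impact.
I_p = ½(218)(1.33)² = 192.8 kg·m². Taking the sense of the child's angular momentum as positive, L_{child} = m v R = (27.1)(1.57)(1.33) = 56.59 kg·m²/s.
L_i = +I_p ω_p + m v R = +(192.8)(3.65) + 56.59 = 760.3 kg·m²/s.
After sticking, I_f = I_p + m R² = 192.8 + (27.1)(1.33)² = 240.7 kg·m².
ω_f = L_i / I_f = 760.3 / 240.7 = 3.158 rad/s.

|ω_f| ≈ 3.16 rad/s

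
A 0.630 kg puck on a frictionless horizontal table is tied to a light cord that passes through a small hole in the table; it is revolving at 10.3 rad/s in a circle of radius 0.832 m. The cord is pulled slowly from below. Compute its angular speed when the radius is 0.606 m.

ω₂ ≈ 19.4 rad/s

No torque about the axis ⇒ m r₁² ω₁ = m r₂² ω₂.
ω₂ = ω₁ (r₁/r₂)² = (10.3)(0.832/0.606)² = 19.42 rad/s.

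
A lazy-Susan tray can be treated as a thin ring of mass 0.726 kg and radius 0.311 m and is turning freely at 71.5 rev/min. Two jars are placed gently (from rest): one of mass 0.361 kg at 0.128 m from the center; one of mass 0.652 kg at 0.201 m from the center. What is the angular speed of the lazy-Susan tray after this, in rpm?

ω_f ≈ 49.0 rpm

The added mass arrives with no angular momentum about the center, and any external torque about the center is negligible, so the system's angular momentum is conserved.
I_p = (0.726)(0.311)² = 0.07022 kg·m².
Added inertia Σmr² = (0.361)(0.128)² + (0.652)(0.201)² = 0.03226 kg·m²; I_f = 0.07022 + 0.03226 = 0.1025 kg·m².
ω_f = I_p ω_i / I_f = (0.07022)(71.5) / 0.1025 = 48.99 rpm.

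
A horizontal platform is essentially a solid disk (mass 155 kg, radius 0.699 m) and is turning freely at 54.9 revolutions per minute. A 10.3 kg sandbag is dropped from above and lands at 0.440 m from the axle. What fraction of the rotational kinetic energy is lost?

fraction ≈ 0.0500

No external torque acts about the axle; L_before = L_after.
I_p = ½(155)(0.699)² = 37.87 kg·m².
Added inertia Σmr² = (10.3)(0.440)² = 1.994 kg·m²; I_f = 37.87 + 1.994 = 39.86 kg·m².
ω_f = I_p ω_i / I_f = (37.87)(54.9) / 39.86 = 52.15 rpm.
KE_i = ½(37.87)(5.749 rad/s)² = 625.8 J; KE_f = ½(39.86)(5.462)² = 594.5 J.
Fraction lost = 0.05003.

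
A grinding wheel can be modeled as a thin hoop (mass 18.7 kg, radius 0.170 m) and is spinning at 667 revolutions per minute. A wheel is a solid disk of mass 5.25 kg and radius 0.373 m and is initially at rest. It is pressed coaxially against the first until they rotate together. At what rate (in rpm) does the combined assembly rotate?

No external torque acts about the common axis, so total angular momentum is conserved.
Moments of inertia: I_A = (18.7)(0.170)² = 0.5404 kg·m²; I_B = ½(5.25)(0.373)² = 0.3652 kg·m².
Taking A's sense as positive: L = (0.5404)(667) = 360.5 kg·m²·rpm.
Combined I = 0.5404 + 0.3652 = 0.9056 kg·m².
ω_f = L / I = 360.5 / 0.9056 = 398.0 rpm.

|ω_f| ≈ 398 rpm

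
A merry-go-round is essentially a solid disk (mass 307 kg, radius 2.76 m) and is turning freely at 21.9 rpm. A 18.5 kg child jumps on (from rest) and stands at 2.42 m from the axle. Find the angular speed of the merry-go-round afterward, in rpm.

The added mass arrives with no angular momentum about the axle, and any external torque about the axle is negligible, so the system's angular momentum is conserved.
I_p = ½(307)(2.76)² = 1169 kg·m².
Added inertia Σmr² = (18.5)(2.42)² = 108.3 kg·m²; I_f = 1169 + 108.3 = 1278 kg·m².
ω_f = I_p ω_i / I_f = (1169)(21.9) / 1278 = 20.04 rpm.

ω_f ≈ 20.0 rpm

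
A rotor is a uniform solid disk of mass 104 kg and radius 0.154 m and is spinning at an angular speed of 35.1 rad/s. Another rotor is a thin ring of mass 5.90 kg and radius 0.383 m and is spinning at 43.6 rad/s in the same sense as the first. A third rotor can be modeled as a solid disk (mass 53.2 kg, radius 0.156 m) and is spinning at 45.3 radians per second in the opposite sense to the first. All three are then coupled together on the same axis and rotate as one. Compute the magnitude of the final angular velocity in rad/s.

The coupling torques are internal; angular momentum about the shared axis is conserved.
Moments of inertia: I_A = ½(104)(0.154)² = 1.233 kg·m²; I_B = (5.90)(0.383)² = 0.8655 kg·m²; I_C = ½(53.2)(0.156)² = 0.6473 kg·m².
Taking A's sense as positive: L = (1.233)(35.1) + (0.8655)(43.6) − (0.6473)(45.3) = 51.70 kg·m²·rad/s.
Combined I = 1.233 + 0.8655 + 0.6473 = 2.746 kg·m².
ω_f = L / I = 51.70 / 2.746 = 18.83 rad/s.

|ω_f| ≈ 18.8 rad/s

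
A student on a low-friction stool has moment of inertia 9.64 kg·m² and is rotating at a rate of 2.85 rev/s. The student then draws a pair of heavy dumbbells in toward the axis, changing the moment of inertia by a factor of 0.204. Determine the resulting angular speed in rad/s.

Angular momentum about the spin axis is conserved since the torque about it is zero.
I₂ = 0.204 × 9.64 = 1.967 kg·m².
ω₂ = I₁ω₁ / I₂ = (9.640)(2.85 rev/s) / (1.967) = 13.97 rev/s = 87.78 rad/s.

ω₂ ≈ 87.8 rad/s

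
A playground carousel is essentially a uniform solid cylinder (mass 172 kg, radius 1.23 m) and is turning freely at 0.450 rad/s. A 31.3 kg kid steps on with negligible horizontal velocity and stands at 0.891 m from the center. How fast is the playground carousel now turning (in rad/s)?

No external torque acts about the center; L_before = L_after.
I_p = ½(172)(1.23)² = 130.1 kg·m².
Added inertia Σmr² = (31.3)(0.891)² = 24.85 kg·m²; I_f = 130.1 + 24.85 = 155.0 kg·m².
ω_f = I_p ω_i / I_f = (130.1)(0.450) / 155.0 = 0.3778 rad/s.

ω_f ≈ 0.378 rad/s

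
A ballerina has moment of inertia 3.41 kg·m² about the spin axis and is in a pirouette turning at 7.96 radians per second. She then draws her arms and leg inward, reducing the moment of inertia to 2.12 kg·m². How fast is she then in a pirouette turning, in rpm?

ω₂ ≈ 122 rpm

Angular momentum about the spin axis is conserved since the torque about it is zero.
ω₂ = I₁ω₁ / I₂ = (3.410)(7.96 rad/s) / (2.120) = 12.80 rad/s = 122.3 rpm.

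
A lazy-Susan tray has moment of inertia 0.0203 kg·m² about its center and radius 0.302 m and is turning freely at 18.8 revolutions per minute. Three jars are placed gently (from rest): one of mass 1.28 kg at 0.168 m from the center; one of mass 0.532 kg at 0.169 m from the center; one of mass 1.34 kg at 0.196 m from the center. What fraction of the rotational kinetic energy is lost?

fraction ≈ 0.835

No external torque acts about the center; L_before = L_after.
Added inertia Σmr² = (1.28)(0.168)² + (0.532)(0.169)² + (1.34)(0.196)² = 0.1028 kg·m²; I_f = 0.02030 + 0.1028 = 0.1231 kg·m².
ω_f = I_p ω_i / I_f = (0.02030)(18.8) / 0.1231 = 3.100 rpm.
KE_i = ½(0.02030)(1.969 rad/s)² = 0.03934 J; KE_f = ½(0.1231)(0.3247)² = 0.006488 J.
Fraction lost = 0.8351.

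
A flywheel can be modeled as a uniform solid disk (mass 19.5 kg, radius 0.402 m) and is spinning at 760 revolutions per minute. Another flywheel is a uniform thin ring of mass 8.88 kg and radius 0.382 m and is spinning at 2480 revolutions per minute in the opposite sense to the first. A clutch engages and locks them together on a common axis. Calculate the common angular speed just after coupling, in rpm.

|ω_f| ≈ 702 rpm

No external torque acts about the common axis, so total angular momentum is conserved.
Moments of inertia: I_A = ½(19.5)(0.402)² = 1.576 kg·m²; I_B = (8.88)(0.382)² = 1.296 kg·m².
Taking A's sense as positive: L = (1.576)(760) − (1.296)(2480) = -2016 kg·m²·rpm.
Combined I = 1.576 + 1.296 = 2.871 kg·m².
ω_f = L / I = -2016 / 2.871 = -702.1 rpm.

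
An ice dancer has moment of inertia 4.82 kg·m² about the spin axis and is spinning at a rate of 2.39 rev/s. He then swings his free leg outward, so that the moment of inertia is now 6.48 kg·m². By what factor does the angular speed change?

ω₂/ω₁ ≈ 0.744

No external torque acts about the spin axis, so angular momentum is conserved.
ω₂/ω₁ = I₁/I₂ = 4.820 / 6.480 = 0.7438.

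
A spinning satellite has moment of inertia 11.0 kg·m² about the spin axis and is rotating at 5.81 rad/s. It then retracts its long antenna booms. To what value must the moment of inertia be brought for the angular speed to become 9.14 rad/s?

With no external torque about the axis, L is conserved: I₁ω₁ = I₂ω₂.
I₂ = I₁ω₁ / ω₂ = (11.0)(5.81) / (9.14) = 6.992 kg·m².

I₂ ≈ 6.99 kg·m²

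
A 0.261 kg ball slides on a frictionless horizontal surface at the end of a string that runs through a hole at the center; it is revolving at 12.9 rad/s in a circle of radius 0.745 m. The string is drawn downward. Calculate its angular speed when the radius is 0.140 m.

ω₂ ≈ 365 rad/s

No torque about the axis ⇒ m r₁² ω₁ = m r₂² ω₂.
ω₂ = ω₁ (r₁/r₂)² = (12.9)(0.745/0.140)² = 365.3 rad/s.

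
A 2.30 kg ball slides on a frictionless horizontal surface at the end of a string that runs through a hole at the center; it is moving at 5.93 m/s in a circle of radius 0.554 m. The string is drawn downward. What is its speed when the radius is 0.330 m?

The only horizontal force on the mass is along the cord (radial), so it exerts no torque about the hole and angular momentum m v r is conserved.
v₂ = v₁ r₁ / r₂ = (5.93)(0.554) / (0.330) = 9.955 m/s.

v₂ ≈ 9.96 m/s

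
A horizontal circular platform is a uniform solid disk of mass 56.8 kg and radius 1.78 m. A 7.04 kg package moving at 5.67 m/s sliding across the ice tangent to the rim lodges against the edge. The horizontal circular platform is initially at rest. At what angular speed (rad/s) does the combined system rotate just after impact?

|ω_f| ≈ 0.633 rad/s

About the central axle the impulsive forces during the collision are internal, so angular momentum about that axis is conserved.
I_p = ½(56.8)(1.78)² = 89.98 kg·m². Taking the sense of the package's angular momentum as positive, L_{package} = m v R = (7.04)(5.67)(1.78) = 71.05 kg·m²/s.
L_i = 0 + 71.05 = 71.05 kg·m²/s.
After sticking, I_f = I_p + m R² = 89.98 + (7.04)(1.78)² = 112.3 kg·m².
ω_f = L_i / I_f = 71.05 / 112.3 = 0.6328 rad/s.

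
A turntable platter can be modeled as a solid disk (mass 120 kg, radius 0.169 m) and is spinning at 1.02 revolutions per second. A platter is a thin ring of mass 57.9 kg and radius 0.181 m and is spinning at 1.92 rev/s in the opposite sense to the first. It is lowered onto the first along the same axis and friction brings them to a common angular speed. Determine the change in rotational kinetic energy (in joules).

The coupling torques are internal; angular momentum about the shared axis is conserved.
Moments of inertia: I_A = ½(120)(0.169)² = 1.714 kg·m²; I_B = (57.9)(0.181)² = 1.897 kg·m².
Taking A's sense as positive: L = (1.714)(1.02) − (1.897)(1.92) = -1.894 kg·m²·rev/s.
Combined I = 1.714 + 1.897 = 3.611 kg·m².
ω_f = L / I = -1.894 / 3.611 = -0.5246 rev/s.
KE_i = ½ΣIω² = 173.2 J; KE_f = ½(3.611)(3.296)² = 19.61 J.

ΔKE ≈ -154 J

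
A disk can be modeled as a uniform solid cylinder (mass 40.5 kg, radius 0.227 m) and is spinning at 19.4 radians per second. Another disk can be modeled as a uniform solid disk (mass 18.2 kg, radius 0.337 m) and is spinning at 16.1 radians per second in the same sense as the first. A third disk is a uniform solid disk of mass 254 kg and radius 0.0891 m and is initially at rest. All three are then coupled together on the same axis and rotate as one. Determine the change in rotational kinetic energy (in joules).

No external torque acts about the common axis, so total angular momentum is conserved.
Moments of inertia: I_A = ½(40.5)(0.227)² = 1.043 kg·m²; I_B = ½(18.2)(0.337)² = 1.033 kg·m²; I_C = ½(254)(0.0891)² = 1.008 kg·m².
Taking A's sense as positive: L = (1.043)(19.4) + (1.033)(16.1) = 36.88 kg·m²·rad/s.
Combined I = 1.043 + 1.033 + 1.008 = 3.085 kg·m².
ω_f = L / I = 36.88 / 3.085 = 11.95 rad/s.
KE_i = ½ΣIω² = 330.3 J; KE_f = ½(3.085)(11.95)² = 220.5 J.

ΔKE ≈ -110 J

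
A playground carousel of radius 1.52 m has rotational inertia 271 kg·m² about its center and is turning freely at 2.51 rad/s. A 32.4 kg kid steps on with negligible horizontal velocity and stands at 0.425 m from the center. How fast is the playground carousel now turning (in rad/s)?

ω_f ≈ 2.46 rad/s

The added mass arrives with no angular momentum about the center, and any external torque about the center is negligible, so the system's angular momentum is conserved.
Added inertia Σmr² = (32.4)(0.425)² = 5.852 kg·m²; I_f = 271.0 + 5.852 = 276.9 kg·m².
ω_f = I_p ω_i / I_f = (271.0)(2.51) / 276.9 = 2.457 rad/s.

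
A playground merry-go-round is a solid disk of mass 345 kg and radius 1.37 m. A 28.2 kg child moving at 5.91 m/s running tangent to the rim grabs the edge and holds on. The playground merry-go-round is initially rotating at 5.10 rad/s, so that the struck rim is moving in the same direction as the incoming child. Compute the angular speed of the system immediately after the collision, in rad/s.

The axle reaction passes through the axle and exerts no torque about it; angular momentum about the axle is conserved through the impact.
I_p = ½(345)(1.37)² = 323.8 kg·m². Taking the sense of the child's angular momentum as positive, L_{child} = m v R = (28.2)(5.91)(1.37) = 228.3 kg·m²/s.
L_i = +I_p ω_p + m v R = +(323.8)(5.10) + 228.3 = 1880 kg·m²/s.
After sticking, I_f = I_p + m R² = 323.8 + (28.2)(1.37)² = 376.7 kg·m².
ω_f = L_i / I_f = 1880 / 376.7 = 4.990 rad/s.

|ω_f| ≈ 4.99 rad/s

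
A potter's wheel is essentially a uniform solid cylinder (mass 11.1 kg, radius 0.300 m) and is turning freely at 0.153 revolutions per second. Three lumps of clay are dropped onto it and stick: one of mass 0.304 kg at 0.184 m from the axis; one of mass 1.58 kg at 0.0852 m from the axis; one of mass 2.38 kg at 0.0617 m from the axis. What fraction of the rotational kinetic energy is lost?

The added mass arrives with no angular momentum about the axis, and any external torque about the axis is negligible, so the system's angular momentum is conserved.
I_p = ½(11.1)(0.300)² = 0.4995 kg·m².
Added inertia Σmr² = (0.304)(0.184)² + (1.58)(0.0852)² + (2.38)(0.0617)² = 0.03082 kg·m²; I_f = 0.4995 + 0.03082 = 0.5303 kg·m².
ω_f = I_p ω_i / I_f = (0.4995)(0.153) / 0.5303 = 0.1441 rev/s.
KE_i = ½(0.4995)(0.9613 rad/s)² = 0.2308 J; KE_f = ½(0.5303)(0.9055)² = 0.2174 J.
Fraction lost = 0.05812.

fraction ≈ 0.0581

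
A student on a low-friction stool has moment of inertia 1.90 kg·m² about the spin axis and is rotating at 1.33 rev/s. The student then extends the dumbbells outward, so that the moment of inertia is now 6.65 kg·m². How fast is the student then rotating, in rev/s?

ω₂ ≈ 0.380 rev/s

Angular momentum about the spin axis is conserved since the torque about it is zero.
ω₂ = I₁ω₁ / I₂ = (1.900)(1.33 rev/s) / (6.650) = 0.3800 rev/s.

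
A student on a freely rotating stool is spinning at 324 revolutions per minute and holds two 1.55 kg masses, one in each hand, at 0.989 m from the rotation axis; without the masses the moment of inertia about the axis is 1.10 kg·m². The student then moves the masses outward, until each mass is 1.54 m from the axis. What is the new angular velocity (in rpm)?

ω₂ ≈ 158 rpm

No external torque acts about the spin axis, so angular momentum is conserved.
I₁ = 1.10 + 2(1.55)(0.989)² = 4.132 kg·m²; I₂ = 1.10 + 2(1.55)(1.54)² = 8.452 kg·m².
ω₂ = I₁ω₁ / I₂ = (4.132)(324 rpm) / (8.452) = 158.4 rpm.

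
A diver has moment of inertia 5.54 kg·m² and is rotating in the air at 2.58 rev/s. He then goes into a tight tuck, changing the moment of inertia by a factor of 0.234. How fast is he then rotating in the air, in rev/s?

With no external torque about the axis, L is conserved: I₁ω₁ = I₂ω₂.
I₂ = 0.234 × 5.54 = 1.296 kg·m².
ω₂ = I₁ω₁ / I₂ = (5.540)(2.58 rev/s) / (1.296) = 11.03 rev/s.

ω₂ ≈ 11.0 rev/s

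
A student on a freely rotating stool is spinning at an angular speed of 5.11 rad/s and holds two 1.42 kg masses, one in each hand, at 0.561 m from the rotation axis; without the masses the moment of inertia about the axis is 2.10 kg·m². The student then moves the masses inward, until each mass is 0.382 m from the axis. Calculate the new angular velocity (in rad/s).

Angular momentum about the spin axis is conserved since the torque about it is zero.
I₁ = 2.10 + 2(1.42)(0.561)² = 2.994 kg·m²; I₂ = 2.10 + 2(1.42)(0.382)² = 2.514 kg·m².
ω₂ = I₁ω₁ / I₂ = (2.994)(5.11 rad/s) / (2.514) = 6.084 rad/s.

ω₂ ≈ 6.08 rad/s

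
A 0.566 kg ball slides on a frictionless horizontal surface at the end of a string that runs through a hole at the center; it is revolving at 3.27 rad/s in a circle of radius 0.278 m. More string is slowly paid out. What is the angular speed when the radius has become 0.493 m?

The constraining force is radial, so m r² ω about the center is conserved.
ω₂ = ω₁ (r₁/r₂)² = (3.27)(0.278/0.493)² = 1.040 rad/s.

ω₂ ≈ 1.04 rad/s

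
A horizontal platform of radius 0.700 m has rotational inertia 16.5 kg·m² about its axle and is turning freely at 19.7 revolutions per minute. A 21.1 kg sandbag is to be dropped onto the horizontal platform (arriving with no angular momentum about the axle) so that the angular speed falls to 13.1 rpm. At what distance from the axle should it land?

No external torque acts about the axle; L_before = L_after.
I_p ω_i = (I_p + m r²) ω_f ⇒ m r² = I_p(ω_i/ω_f − 1) = 16.50(19.7/13.1 − 1) = 8.313 kg·m².
r = √(8.313/21.1) = 0.6277 m.

r ≈ 0.628 m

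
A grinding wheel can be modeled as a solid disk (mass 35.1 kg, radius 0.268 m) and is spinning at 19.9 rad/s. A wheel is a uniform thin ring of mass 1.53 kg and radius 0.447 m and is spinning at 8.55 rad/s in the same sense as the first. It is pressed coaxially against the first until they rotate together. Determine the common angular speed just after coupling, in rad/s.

No external torque acts about the common axis, so total angular momentum is conserved.
Moments of inertia: I_A = ½(35.1)(0.268)² = 1.261 kg·m²; I_B = (1.53)(0.447)² = 0.3057 kg·m².
Taking A's sense as positive: L = (1.261)(19.9) + (0.3057)(8.55) = 27.70 kg·m²·rad/s.
Combined I = 1.261 + 0.3057 = 1.566 kg·m².
ω_f = L / I = 27.70 / 1.566 = 17.68 rad/s.

|ω_f| ≈ 17.7 rad/s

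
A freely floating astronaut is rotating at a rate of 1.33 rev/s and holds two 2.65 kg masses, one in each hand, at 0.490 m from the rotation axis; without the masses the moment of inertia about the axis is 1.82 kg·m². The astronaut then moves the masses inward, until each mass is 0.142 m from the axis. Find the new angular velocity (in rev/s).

No external torque acts about the spin axis, so angular momentum is conserved.
I₁ = 1.82 + 2(2.65)(0.490)² = 3.093 kg·m²; I₂ = 1.82 + 2(2.65)(0.142)² = 1.927 kg·m².
ω₂ = I₁ω₁ / I₂ = (3.093)(1.33 rev/s) / (1.927) = 2.135 rev/s.

ω₂ ≈ 2.13 rev/s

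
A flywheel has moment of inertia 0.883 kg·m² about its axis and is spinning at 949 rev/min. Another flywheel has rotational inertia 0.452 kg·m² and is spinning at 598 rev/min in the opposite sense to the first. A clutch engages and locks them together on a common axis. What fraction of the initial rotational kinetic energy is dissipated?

fraction ≈ 0.748

The coupling torques are internal; angular momentum about the shared axis is conserved.
Taking A's sense as positive: L = (0.8830)(949) − (0.4520)(598) = 567.7 kg·m²·rpm.
Combined I = 0.8830 + 0.4520 = 1.335 kg·m².
ω_f = L / I = 567.7 / 1.335 = 425.2 rpm.
KE_i = ½ΣIω² = 5247 J; KE_f = ½(1.335)(44.53)² = 1324 J.
Fraction dissipated = (KE_i − KE_f)/KE_i = 0.7477.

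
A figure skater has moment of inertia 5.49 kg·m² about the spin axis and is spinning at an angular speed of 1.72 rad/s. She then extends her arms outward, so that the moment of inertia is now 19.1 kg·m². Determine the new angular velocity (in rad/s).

Angular momentum about the spin axis is conserved since the torque about it is zero.
ω₂ = I₁ω₁ / I₂ = (5.490)(1.72 rad/s) / (19.10) = 0.4944 rad/s.

ω₂ ≈ 0.494 rad/s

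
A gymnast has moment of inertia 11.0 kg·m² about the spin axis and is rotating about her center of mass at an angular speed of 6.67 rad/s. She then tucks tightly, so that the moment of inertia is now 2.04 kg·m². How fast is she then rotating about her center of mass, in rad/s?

ω₂ ≈ 36.0 rad/s

With no external torque about the axis, L is conserved: I₁ω₁ = I₂ω₂.
ω₂ = I₁ω₁ / I₂ = (11.00)(6.67 rad/s) / (2.040) = 35.97 rad/s.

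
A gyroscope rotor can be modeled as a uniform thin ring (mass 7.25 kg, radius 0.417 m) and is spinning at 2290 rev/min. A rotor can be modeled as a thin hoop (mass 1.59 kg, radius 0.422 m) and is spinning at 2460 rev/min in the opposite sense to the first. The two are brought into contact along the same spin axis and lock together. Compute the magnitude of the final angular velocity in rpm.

The coupling torques are internal; angular momentum about the shared axis is conserved.
Moments of inertia: I_A = (7.25)(0.417)² = 1.261 kg·m²; I_B = (1.59)(0.422)² = 0.2832 kg·m².
Taking A's sense as positive: L = (1.261)(2290) − (0.2832)(2460) = 2190 kg·m²·rpm.
Combined I = 1.261 + 0.2832 = 1.544 kg·m².
ω_f = L / I = 2190 / 1.544 = 1419 rpm.

|ω_f| ≈ 1420 rpm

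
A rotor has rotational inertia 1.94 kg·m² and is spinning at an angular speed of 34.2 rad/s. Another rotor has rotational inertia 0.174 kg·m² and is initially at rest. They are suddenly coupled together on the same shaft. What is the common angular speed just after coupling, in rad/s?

No external torque acts about the common axis, so total angular momentum is conserved.
Taking A's sense as positive: L = (1.940)(34.2) = 66.35 kg·m²·rad/s.
Combined I = 1.940 + 0.1740 = 2.114 kg·m².
ω_f = L / I = 66.35 / 2.114 = 31.39 rad/s.

|ω_f| ≈ 31.4 rad/s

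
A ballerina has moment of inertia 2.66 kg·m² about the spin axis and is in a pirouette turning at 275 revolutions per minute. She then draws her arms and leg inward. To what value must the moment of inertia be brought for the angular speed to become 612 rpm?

No external torque acts about the spin axis, so angular momentum is conserved.
I₂ = I₁ω₁ / ω₂ = (2.66)(275) / (612) = 1.195 kg·m².

I₂ ≈ 1.20 kg·m²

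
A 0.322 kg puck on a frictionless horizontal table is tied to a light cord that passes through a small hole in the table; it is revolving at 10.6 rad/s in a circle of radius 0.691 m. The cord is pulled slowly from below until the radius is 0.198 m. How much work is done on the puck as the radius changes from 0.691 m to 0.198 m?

W ≈ 96.6 J

The constraining force is radial, so m r² ω about the center is conserved.
ω₂ = ω₁ (r₁/r₂)² = (10.6)(0.691/0.198)² = 129.1 rad/s.
W = ΔKE = ½m(v₂² − v₁²) = 96.56 J.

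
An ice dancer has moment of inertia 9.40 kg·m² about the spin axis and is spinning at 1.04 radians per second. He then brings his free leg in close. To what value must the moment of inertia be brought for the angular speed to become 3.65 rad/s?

Angular momentum about the spin axis is conserved since the torque about it is zero.
I₂ = I₁ω₁ / ω₂ = (9.40)(1.04) / (3.65) = 2.678 kg·m².

I₂ ≈ 2.68 kg·m²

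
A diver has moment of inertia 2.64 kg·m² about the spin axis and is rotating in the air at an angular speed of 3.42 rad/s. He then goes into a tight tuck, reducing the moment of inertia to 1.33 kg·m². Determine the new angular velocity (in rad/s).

No external torque acts about the spin axis, so angular momentum is conserved.
ω₂ = I₁ω₁ / I₂ = (2.640)(3.42 rad/s) / (1.330) = 6.789 rad/s.

ω₂ ≈ 6.79 rad/s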